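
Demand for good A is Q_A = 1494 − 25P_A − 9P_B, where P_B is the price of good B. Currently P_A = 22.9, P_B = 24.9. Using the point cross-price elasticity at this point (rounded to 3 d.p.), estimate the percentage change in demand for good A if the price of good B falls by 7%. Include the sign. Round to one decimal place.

At P_A = 22.9, P_B = 24.9: Q_A = 697.4.
∂Q_A/∂P_B = -9.
ε = (∂Q_A/∂P_B)(P_B/Q_A) = -9.0000 × 24.9/697.4 ≈ -0.321.
%ΔQ_A ≈ ε × %ΔP_B = -0.321 × (-7%) = 2.2%.

2.2%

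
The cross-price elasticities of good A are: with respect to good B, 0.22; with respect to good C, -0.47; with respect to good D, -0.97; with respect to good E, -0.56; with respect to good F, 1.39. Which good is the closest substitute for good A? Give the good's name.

good F

Substitutes have ε > 0. Among the positive values, 1.39 (good F) is largest.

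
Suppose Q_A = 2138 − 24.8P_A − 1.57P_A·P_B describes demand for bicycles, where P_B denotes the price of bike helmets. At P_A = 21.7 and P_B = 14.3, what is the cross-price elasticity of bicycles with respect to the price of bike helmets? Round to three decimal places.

At P_A = 21.7 and P_B = 14.3: Q_A = 1112.653.
∂Q_A/∂P_B = -1.57P_A = -1.57(21.7) = -34.0690.
ε = (∂Q_A/∂P_B)(P_B/Q_A) = -34.0690 × (14.3/1112.653) ≈ -0.438.

-0.438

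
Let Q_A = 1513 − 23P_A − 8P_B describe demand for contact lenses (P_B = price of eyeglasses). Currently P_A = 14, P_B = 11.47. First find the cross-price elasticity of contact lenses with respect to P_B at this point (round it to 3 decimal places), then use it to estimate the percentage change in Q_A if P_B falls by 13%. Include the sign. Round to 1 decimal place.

1.1%

At P_A = 14, P_B = 11.47: Q_A = 1099.24.
∂Q_A/∂P_B = -8.
ε = (∂Q_A/∂P_B)(P_B/Q_A) = -8.0000 × 11.47/1099.24 ≈ -0.083.
%ΔQ_A ≈ ε × %ΔP_B = -0.083 × (-13%) = 1.1%.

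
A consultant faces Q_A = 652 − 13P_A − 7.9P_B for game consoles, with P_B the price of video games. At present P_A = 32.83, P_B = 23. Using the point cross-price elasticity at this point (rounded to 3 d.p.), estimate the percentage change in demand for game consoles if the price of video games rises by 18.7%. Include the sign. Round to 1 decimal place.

At P_A = 32.83, P_B = 23: Q_A = 43.51.
∂Q_A/∂P_B = -7.9.
ε = (∂Q_A/∂P_B)(P_B/Q_A) = -7.9000 × 23/43.51 ≈ -4.176.
%ΔQ_A ≈ ε × %ΔP_B = -4.176 × (18.7%) = -78.1%.

-78.1%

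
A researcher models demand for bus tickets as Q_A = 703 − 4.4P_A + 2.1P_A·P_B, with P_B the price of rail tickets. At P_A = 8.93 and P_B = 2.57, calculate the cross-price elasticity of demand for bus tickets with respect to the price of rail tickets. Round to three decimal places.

At P_A = 8.93 and P_B = 2.57: Q_A = 711.903.
∂Q_A/∂P_B = 2.1P_A = 2.1(8.93) = 18.7530.
ε = (∂Q_A/∂P_B)(P_B/Q_A) = 18.7530 × (2.57/711.903) ≈ 0.068.

0.068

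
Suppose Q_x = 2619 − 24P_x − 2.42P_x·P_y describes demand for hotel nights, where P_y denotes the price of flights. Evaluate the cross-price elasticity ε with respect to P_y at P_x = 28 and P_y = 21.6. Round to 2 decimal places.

-3.03

At P_x = 28 and P_y = 21.6: Q_x = 483.384.
∂Q_x/∂P_y = -2.42P_x = -2.42(28) = -67.7600.
ε = (∂Q_x/∂P_y)(P_y/Q_x) = -67.7600 × (21.6/483.384) ≈ -3.03.
ε < 0: complements.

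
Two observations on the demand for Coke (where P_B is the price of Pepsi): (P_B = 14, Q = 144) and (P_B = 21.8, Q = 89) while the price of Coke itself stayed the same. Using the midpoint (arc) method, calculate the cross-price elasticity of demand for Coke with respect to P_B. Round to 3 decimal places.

-1.083

ΔQ_A = 89 − 144 = -55; ΔP_B = 21.8 − 14 = 7.8.
Midpoints: Q̄_A = 116.5, P̄_B = 17.90.
ε = (ΔQ_A/Q̄_A)/(ΔP_B/P̄_B) = (-55/116.5)/(7.8/17.90) ≈ -1.083.
ε < 0: Coke and Pepsi are complements.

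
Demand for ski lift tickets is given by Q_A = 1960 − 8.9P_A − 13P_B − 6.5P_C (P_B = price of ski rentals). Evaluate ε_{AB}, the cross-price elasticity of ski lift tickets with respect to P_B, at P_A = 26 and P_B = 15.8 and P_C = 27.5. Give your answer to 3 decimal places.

-0.153

At P_A = 26 and P_B = 15.8 and P_C = 27.5: Q_A = 1344.45.
∂Q_A/∂P_B = -13.
ε = (∂Q_A/∂P_B)(P_B/Q_A) = -13 × (15.8/1344.45) ≈ -0.153.
Since ε < 0, ski lift tickets and ski rentals are complements.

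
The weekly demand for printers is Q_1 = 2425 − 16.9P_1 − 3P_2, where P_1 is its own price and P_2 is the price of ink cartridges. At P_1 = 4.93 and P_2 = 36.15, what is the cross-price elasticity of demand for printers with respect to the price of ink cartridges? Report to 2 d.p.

-0.05

At P_1 = 4.93 and P_2 = 36.15: Q_1 = 2233.233.
∂Q_1/∂P_2 = -3.
ε = (∂Q_1/∂P_2)(P_2/Q_1) = -3 × (36.15/2233.233) ≈ -0.05.
Since ε < 0, printers and ink cartridges are complements.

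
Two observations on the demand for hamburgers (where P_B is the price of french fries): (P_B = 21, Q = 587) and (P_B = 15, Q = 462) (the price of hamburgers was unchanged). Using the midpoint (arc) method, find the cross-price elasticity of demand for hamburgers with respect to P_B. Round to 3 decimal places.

0.715

ΔQ_A = 462 − 587 = -125; ΔP_B = 15 − 21 = -6.
Midpoints: Q̄_A = 524.5, P̄_B = 18.00.
ε = (ΔQ_A/Q̄_A)/(ΔP_B/P̄_B) = (-125/524.5)/(-6/18.00) ≈ 0.715.
ε > 0: hamburgers and french fries are substitutes.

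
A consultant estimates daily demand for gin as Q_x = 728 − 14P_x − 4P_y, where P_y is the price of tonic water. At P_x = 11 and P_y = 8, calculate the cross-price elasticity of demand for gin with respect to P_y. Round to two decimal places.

At P_x = 11 and P_y = 8: Q_x = 542.
∂Q_x/∂P_y = -4.
ε = (∂Q_x/∂P_y)(P_y/Q_x) = -4 × (8/542) ≈ -0.06.

-0.06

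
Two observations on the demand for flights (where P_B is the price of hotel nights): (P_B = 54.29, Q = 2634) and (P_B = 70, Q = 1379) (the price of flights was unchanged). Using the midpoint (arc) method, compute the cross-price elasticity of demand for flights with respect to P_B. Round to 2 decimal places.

-2.47

ΔQ_A = 1379 − 2634 = -1255; ΔP_B = 70 − 54.29 = 15.71.
Midpoints: Q̄_A = 2006.5, P̄_B = 62.14.
ε = (ΔQ_A/Q̄_A)/(ΔP_B/P̄_B) = (-1255/2006.5)/(15.71/62.14) ≈ -2.47.
ε < 0: flights and hotel nights are complements.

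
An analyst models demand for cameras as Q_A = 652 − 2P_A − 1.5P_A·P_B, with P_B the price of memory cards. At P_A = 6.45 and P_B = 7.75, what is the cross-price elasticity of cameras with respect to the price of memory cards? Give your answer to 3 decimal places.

At P_A = 6.45 and P_B = 7.75: Q_A = 564.119.
∂Q_A/∂P_B = -1.5P_A = -1.5(6.45) = -9.6750.
ε = (∂Q_A/∂P_B)(P_B/Q_A) = -9.6750 × (7.75/564.119) ≈ -0.133.

-0.133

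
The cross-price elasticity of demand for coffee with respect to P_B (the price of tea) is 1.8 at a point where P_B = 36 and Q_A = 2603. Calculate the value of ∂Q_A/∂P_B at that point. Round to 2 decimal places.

130.15

ε = (∂Q_A/∂P_B)·(P_B/Q_A) ⇒ ∂Q_A/∂P_B = ε·Q_A/P_B = 1.8 × 2603/36 ≈ 130.15.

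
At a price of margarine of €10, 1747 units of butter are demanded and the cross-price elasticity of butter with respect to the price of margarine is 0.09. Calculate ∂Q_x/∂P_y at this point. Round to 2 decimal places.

15.72

ε = (∂Q_x/∂P_y)·(P_y/Q_x) ⇒ ∂Q_x/∂P_y = ε·Q_x/P_y = 0.09 × 1747/10 ≈ 15.72.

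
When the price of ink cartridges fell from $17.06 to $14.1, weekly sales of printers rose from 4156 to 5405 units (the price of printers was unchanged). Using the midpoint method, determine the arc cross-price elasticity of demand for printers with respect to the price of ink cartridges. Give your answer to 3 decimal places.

ΔQ_A = 5405 − 4156 = 1249; ΔP_B = 14.1 − 17.06 = -2.96.
Midpoints: Q̄_A = 4780.5, P̄_B = 15.58.
ε = (ΔQ_A/Q̄_A)/(ΔP_B/P̄_B) = (1249/4780.5)/(-2.96/15.58) ≈ -1.375.

-1.375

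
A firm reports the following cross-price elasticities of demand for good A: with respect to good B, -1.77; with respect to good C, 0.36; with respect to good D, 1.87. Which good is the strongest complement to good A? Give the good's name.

Complements have ε < 0. The most negative value is -1.77 (good B).

good B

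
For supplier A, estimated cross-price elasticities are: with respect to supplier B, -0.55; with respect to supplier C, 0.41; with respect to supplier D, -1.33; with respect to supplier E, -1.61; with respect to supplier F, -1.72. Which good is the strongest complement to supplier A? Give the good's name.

Complements have ε < 0. The most negative value is -1.72 (supplier F).

supplier F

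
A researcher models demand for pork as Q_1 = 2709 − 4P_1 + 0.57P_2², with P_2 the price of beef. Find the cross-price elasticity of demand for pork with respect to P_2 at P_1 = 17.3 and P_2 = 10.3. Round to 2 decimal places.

At P_1 = 17.3 and P_2 = 10.3: Q_1 = 2700.271.
∂Q_1/∂P_2 = 1.14P_2 = 1.14(10.3) = 11.7420.
ε = (∂Q_1/∂P_2)(P_2/Q_1) = 11.7420 × (10.3/2700.271) ≈ 0.04.

0.04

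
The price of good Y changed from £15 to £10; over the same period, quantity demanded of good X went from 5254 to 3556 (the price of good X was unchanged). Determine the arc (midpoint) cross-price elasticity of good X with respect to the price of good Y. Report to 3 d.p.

0.964

ΔQ_X = 3556 − 5254 = -1698; ΔP_Y = 10 − 15 = -5.
Midpoints: Q̄_X = 4405.0, P̄_Y = 12.50.
ε = (ΔQ_X/Q̄_X)/(ΔP_Y/P̄_Y) = (-1698/4405.0)/(-5/12.50) ≈ 0.964.
ε > 0: good X and good Y are substitutes.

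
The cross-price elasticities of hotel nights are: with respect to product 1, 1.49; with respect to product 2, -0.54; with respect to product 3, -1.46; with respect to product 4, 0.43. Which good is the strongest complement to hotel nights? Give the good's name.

Complements have ε < 0. The most negative value is -1.46 (product 3).

product 3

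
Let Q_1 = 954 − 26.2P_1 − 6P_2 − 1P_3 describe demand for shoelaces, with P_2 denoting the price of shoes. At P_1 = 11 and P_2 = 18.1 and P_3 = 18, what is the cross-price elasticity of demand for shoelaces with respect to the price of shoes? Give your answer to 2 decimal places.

-0.20

At P_1 = 11 and P_2 = 18.1 and P_3 = 18: Q_1 = 539.2.
∂Q_1/∂P_2 = -6.
ε = (∂Q_1/∂P_2)(P_2/Q_1) = -6 × (18.1/539.2) ≈ -0.20.
Since ε < 0, shoelaces and shoes are complements.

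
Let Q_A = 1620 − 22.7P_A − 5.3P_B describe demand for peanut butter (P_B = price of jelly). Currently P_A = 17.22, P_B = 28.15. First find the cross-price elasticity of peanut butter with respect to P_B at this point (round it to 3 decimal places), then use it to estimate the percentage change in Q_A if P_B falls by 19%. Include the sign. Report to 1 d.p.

2.6%

At P_A = 17.22, P_B = 28.15: Q_A = 1079.911.
∂Q_A/∂P_B = -5.3.
ε = (∂Q_A/∂P_B)(P_B/Q_A) = -5.3000 × 28.15/1079.911 ≈ -0.138.
%ΔQ_A ≈ ε × %ΔP_B = -0.138 × (-19%) = 2.6%.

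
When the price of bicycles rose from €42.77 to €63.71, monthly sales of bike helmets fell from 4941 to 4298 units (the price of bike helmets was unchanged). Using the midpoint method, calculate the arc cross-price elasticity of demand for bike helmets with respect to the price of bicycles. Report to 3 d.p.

-0.354

ΔQ_A = 4298 − 4941 = -643; ΔP_B = 63.71 − 42.77 = 20.94.
Midpoints: Q̄_A = 4619.5, P̄_B = 53.24.
ε = (ΔQ_A/Q̄_A)/(ΔP_B/P̄_B) = (-643/4619.5)/(20.94/53.24) ≈ -0.354.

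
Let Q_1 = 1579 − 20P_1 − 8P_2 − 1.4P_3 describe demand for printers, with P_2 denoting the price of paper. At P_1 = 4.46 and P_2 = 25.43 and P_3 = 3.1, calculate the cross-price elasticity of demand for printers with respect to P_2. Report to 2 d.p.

At P_1 = 4.46 and P_2 = 25.43 and P_3 = 3.1: Q_1 = 1282.02.
∂Q_1/∂P_2 = -8.
ε = (∂Q_1/∂P_2)(P_2/Q_1) = -8 × (25.43/1282.02) ≈ -0.16.

-0.16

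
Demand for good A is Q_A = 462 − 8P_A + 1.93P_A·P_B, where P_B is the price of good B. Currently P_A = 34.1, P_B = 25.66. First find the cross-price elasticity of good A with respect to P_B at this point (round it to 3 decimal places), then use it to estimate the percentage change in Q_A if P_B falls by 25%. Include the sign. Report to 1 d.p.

-22.5%

At P_A = 34.1, P_B = 25.66: Q_A = 1877.962.
∂Q_A/∂P_B = 1.93P_A = 65.8130.
ε = (∂Q_A/∂P_B)(P_B/Q_A) = 65.8130 × 25.66/1877.962 ≈ 0.899.
%ΔQ_A ≈ ε × %ΔP_B = 0.899 × (-25%) = -22.5%.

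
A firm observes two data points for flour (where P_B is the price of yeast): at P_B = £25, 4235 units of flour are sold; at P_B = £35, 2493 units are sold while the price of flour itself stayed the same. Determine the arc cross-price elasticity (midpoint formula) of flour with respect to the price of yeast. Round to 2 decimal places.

-1.55

ΔQ_A = 2493 − 4235 = -1742; ΔP_B = 35 − 25 = 10.
Midpoints: Q̄_A = 3364.0, P̄_B = 30.00.
ε = (ΔQ_A/Q̄_A)/(ΔP_B/P̄_B) = (-1742/3364.0)/(10/30.00) ≈ -1.55.
ε < 0: flour and yeast are complements.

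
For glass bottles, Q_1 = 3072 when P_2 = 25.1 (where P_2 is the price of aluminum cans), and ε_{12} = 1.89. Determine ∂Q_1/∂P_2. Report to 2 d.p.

ε = (∂Q_1/∂P_2)·(P_2/Q_1) ⇒ ∂Q_1/∂P_2 = ε·Q_1/P_2 = 1.89 × 3072/25.1 ≈ 231.32.

231.32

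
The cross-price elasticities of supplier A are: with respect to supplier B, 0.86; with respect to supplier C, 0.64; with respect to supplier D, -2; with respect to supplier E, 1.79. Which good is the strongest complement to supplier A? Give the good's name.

supplier D

Complements have ε < 0. The most negative value is -2 (supplier D).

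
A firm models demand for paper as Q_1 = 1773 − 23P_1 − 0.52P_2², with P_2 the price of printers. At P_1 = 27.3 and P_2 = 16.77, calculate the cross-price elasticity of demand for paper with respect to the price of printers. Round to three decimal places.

At P_1 = 27.3 and P_2 = 16.77: Q_1 = 998.859.
∂Q_1/∂P_2 = -1.04P_2 = -1.04(16.77) = -17.4408.
ε = (∂Q_1/∂P_2)(P_2/Q_1) = -17.4408 × (16.77/998.859) ≈ -0.293.

-0.293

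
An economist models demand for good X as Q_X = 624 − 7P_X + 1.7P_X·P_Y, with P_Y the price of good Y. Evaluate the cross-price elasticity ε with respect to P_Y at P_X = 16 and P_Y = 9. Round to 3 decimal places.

0.323

At P_X = 16 and P_Y = 9: Q_X = 756.8.
∂Q_X/∂P_Y = 1.7P_X = 1.7(16) = 27.2000.
ε = (∂Q_X/∂P_Y)(P_Y/Q_X) = 27.2000 × (9/756.8) ≈ 0.323.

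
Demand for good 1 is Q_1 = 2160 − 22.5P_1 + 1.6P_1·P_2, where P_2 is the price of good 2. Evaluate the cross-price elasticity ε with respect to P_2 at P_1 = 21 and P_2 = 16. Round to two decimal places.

0.24

At P_1 = 21 and P_2 = 16: Q_1 = 2225.1.
∂Q_1/∂P_2 = 1.6P_1 = 1.6(21) = 33.6000.
ε = (∂Q_1/∂P_2)(P_2/Q_1) = 33.6000 × (16/2225.1) ≈ 0.24.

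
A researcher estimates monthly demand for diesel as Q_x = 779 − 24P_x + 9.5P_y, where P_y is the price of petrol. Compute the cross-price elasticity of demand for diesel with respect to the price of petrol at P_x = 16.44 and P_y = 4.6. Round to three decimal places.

At P_x = 16.44 and P_y = 4.6: Q_x = 428.14.
∂Q_x/∂P_y = 9.5.
ε = (∂Q_x/∂P_y)(P_y/Q_x) = 9.5 × (4.6/428.14) ≈ 0.102.
Since ε > 0, diesel and petrol are substitutes.

0.102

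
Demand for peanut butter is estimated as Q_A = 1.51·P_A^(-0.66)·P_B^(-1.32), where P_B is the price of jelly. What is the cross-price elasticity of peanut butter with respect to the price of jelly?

In a log-linear (constant-elasticity) demand function, the coefficient on the exponent of P_B is the cross-price elasticity.
ε = -1.32. Negative, so peanut butter and jelly are complements.

-1.32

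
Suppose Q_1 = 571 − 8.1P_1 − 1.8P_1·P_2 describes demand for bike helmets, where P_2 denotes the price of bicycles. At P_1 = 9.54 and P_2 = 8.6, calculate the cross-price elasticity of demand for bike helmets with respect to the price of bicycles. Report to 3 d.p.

-0.427

At P_1 = 9.54 and P_2 = 8.6: Q_1 = 346.047.
∂Q_1/∂P_2 = -1.8P_1 = -1.8(9.54) = -17.1720.
ε = (∂Q_1/∂P_2)(P_2/Q_1) = -17.1720 × (8.6/346.047) ≈ -0.427.
ε < 0: complements.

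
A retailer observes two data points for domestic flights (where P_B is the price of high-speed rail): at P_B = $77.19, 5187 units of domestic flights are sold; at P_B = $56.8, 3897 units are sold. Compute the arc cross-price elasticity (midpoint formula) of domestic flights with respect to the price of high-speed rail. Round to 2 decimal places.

0.93

ΔQ_A = 3897 − 5187 = -1290; ΔP_B = 56.8 − 77.19 = -20.39.
Midpoints: Q̄_A = 4542.0, P̄_B = 67.00.
ε = (ΔQ_A/Q̄_A)/(ΔP_B/P̄_B) = (-1290/4542.0)/(-20.39/67.00) ≈ 0.93.
ε > 0: domestic flights and high-speed rail are substitutes.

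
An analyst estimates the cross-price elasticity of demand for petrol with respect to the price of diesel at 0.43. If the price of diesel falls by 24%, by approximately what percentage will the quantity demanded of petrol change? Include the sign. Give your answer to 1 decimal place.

-10.3%

%ΔQ ≈ ε × %ΔP of diesel = 0.43 × (-24%) = -10.3%.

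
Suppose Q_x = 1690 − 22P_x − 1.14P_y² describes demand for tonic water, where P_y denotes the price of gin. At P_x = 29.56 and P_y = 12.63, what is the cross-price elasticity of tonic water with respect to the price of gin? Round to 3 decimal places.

-0.424

At P_x = 29.56 and P_y = 12.63: Q_x = 857.831.
∂Q_x/∂P_y = -2.28P_y = -2.28(12.63) = -28.7964.
ε = (∂Q_x/∂P_y)(P_y/Q_x) = -28.7964 × (12.63/857.831) ≈ -0.424.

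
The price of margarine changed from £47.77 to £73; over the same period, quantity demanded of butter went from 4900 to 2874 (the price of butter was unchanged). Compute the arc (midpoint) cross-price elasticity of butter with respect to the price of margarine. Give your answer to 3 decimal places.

-1.247

ΔQ_A = 2874 − 4900 = -2026; ΔP_B = 73 − 47.77 = 25.23.
Midpoints: Q̄_A = 3887.0, P̄_B = 60.39.
ε = (ΔQ_A/Q̄_A)/(ΔP_B/P̄_B) = (-2026/3887.0)/(25.23/60.39) ≈ -1.247.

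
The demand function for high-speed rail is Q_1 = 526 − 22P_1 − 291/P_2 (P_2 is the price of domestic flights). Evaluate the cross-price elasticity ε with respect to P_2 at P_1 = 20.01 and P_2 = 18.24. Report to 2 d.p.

0.23

At P_1 = 20.01 and P_2 = 18.24: Q_1 = 69.826.
∂Q_1/∂P_2 = 291/P_2² = 0.8747.
ε = (∂Q_1/∂P_2)(P_2/Q_1) = 0.8747 × (18.24/69.826) ≈ 0.23.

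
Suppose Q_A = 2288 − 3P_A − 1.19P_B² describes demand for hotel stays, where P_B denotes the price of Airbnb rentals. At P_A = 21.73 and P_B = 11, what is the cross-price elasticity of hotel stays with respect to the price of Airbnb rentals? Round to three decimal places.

At P_A = 21.73 and P_B = 11: Q_A = 2078.82.
∂Q_A/∂P_B = -2.38P_B = -2.38(11) = -26.1800.
ε = (∂Q_A/∂P_B)(P_B/Q_A) = -26.1800 × (11/2078.82) ≈ -0.139.

-0.139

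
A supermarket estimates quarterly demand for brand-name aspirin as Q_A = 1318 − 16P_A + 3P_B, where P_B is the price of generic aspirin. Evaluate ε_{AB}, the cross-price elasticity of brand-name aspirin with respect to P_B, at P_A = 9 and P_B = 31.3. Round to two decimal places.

0.07

At P_A = 9 and P_B = 31.3: Q_A = 1267.9.
∂Q_A/∂P_B = 3.
ε = (∂Q_A/∂P_B)(P_B/Q_A) = 3 × (31.3/1267.9) ≈ 0.07.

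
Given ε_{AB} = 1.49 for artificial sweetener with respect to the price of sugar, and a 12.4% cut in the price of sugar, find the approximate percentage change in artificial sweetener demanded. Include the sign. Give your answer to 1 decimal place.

-18.5%

%ΔQ ≈ ε × %ΔP of sugar = 1.49 × (-12.4%) = -18.5%.
Demand for artificial sweetener falls by about 18.5%.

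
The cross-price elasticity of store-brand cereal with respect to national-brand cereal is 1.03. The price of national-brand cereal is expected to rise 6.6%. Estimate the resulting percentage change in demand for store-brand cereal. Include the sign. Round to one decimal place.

%ΔQ ≈ ε × %ΔP of national-brand cereal = 1.03 × (6.6%) = 6.8%.
Demand for store-brand cereal rises by about 6.8%.

6.8%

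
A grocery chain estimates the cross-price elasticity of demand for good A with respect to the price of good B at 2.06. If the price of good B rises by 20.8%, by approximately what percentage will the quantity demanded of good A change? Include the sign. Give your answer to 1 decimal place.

42.8%

%ΔQ ≈ ε × %ΔP of good B = 2.06 × (20.8%) = 42.8%.
Demand for good A rises by about 42.8%.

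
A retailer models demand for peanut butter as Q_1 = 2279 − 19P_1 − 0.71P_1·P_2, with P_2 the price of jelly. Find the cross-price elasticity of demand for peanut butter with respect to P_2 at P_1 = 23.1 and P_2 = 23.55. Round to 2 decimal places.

-0.27

At P_1 = 23.1 and P_2 = 23.55: Q_1 = 1453.856.
∂Q_1/∂P_2 = -0.71P_1 = -0.71(23.1) = -16.4010.
ε = (∂Q_1/∂P_2)(P_2/Q_1) = -16.4010 × (23.55/1453.856) ≈ -0.27.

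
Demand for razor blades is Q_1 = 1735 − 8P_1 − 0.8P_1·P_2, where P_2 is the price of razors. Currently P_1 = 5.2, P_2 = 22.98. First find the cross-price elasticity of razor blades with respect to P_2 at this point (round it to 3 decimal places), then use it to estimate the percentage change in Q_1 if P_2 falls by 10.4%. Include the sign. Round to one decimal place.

0.6%

At P_1 = 5.2, P_2 = 22.98: Q_1 = 1597.803.
∂Q_1/∂P_2 = -0.8P_1 = -4.1600.
ε = (∂Q_1/∂P_2)(P_2/Q_1) = -4.1600 × 22.98/1597.803 ≈ -0.060.
%ΔQ_1 ≈ ε × %ΔP_2 = -0.060 × (-10.4%) = 0.6%.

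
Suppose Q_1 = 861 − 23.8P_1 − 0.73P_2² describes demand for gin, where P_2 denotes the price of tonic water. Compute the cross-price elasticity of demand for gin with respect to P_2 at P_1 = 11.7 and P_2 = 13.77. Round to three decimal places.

-0.623

At P_1 = 11.7 and P_2 = 13.77: Q_1 = 444.123.
∂Q_1/∂P_2 = -1.46P_2 = -1.46(13.77) = -20.1042.
ε = (∂Q_1/∂P_2)(P_2/Q_1) = -20.1042 × (13.77/444.123) ≈ -0.623.
ε < 0: complements.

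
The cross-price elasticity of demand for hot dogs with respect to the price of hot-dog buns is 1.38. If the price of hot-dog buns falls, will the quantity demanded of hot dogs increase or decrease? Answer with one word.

decrease

ε > 0 and the price of hot-dog buns falls, so the quantity of hot dogs moves in the same direction: it decreases.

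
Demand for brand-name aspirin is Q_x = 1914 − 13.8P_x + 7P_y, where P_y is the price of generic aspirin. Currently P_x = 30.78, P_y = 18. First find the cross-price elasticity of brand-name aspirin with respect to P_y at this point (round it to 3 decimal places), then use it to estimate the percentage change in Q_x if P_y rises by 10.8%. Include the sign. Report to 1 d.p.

At P_x = 30.78, P_y = 18: Q_x = 1615.236.
∂Q_x/∂P_y = 7.
ε = (∂Q_x/∂P_y)(P_y/Q_x) = 7.0000 × 18/1615.236 ≈ 0.078.
%ΔQ_x ≈ ε × %ΔP_y = 0.078 × (10.8%) = 0.8%.

0.8%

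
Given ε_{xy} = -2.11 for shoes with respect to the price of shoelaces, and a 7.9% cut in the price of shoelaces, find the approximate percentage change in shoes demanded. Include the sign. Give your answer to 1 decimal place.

%ΔQ ≈ ε × %ΔP of shoelaces = -2.11 × (-7.9%) = 16.7%.
Demand for shoes rises by about 16.7%.

16.7%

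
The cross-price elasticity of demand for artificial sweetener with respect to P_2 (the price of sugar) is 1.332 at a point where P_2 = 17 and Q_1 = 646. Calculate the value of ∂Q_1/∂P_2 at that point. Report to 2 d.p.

50.62

ε = (∂Q_1/∂P_2)·(P_2/Q_1) ⇒ ∂Q_1/∂P_2 = ε·Q_1/P_2 = 1.332 × 646/17 ≈ 50.62.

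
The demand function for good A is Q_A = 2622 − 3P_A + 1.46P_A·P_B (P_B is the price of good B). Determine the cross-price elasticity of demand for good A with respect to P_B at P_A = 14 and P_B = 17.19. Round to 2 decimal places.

0.12

At P_A = 14 and P_B = 17.19: Q_A = 2931.364.
∂Q_A/∂P_B = 1.46P_A = 1.46(14) = 20.4400.
ε = (∂Q_A/∂P_B)(P_B/Q_A) = 20.4400 × (17.19/2931.364) ≈ 0.12.
ε > 0: substitutes.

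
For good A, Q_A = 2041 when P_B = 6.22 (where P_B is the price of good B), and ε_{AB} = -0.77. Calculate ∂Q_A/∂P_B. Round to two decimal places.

ε = (∂Q_A/∂P_B)·(P_B/Q_A) ⇒ ∂Q_A/∂P_B = ε·Q_A/P_B = -0.77 × 2041/6.22 ≈ -252.66.

-252.66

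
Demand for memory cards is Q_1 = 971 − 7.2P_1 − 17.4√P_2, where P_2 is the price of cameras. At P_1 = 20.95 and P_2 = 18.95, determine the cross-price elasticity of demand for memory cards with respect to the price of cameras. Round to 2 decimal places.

-0.05

At P_1 = 20.95 and P_2 = 18.95: Q_1 = 744.415.
∂Q_1/∂P_2 = -17.4/(2√P_2) = -17.4/(2√18.95) = -1.9985.
ε = (∂Q_1/∂P_2)(P_2/Q_1) = -1.9985 × (18.95/744.415) ≈ -0.05.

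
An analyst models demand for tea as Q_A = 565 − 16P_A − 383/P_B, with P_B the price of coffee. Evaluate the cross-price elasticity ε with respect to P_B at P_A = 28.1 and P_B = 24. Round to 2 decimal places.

0.16

At P_A = 28.1 and P_B = 24: Q_A = 99.442.
∂Q_A/∂P_B = 383/P_B² = 0.6649.
ε = (∂Q_A/∂P_B)(P_B/Q_A) = 0.6649 × (24/99.442) ≈ 0.16.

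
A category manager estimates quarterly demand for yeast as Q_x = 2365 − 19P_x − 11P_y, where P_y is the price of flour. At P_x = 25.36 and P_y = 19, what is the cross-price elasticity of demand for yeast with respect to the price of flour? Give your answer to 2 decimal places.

At P_x = 25.36 and P_y = 19: Q_x = 1674.16.
∂Q_x/∂P_y = -11.
ε = (∂Q_x/∂P_y)(P_y/Q_x) = -11 × (19/1674.16) ≈ -0.12.
Since ε < 0, yeast and flour are complements.

-0.12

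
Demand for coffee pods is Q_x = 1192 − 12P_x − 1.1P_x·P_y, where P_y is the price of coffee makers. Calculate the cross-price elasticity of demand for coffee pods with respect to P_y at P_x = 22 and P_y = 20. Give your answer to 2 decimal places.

At P_x = 22 and P_y = 20: Q_x = 444.
∂Q_x/∂P_y = -1.1P_x = -1.1(22) = -24.2000.
ε = (∂Q_x/∂P_y)(P_y/Q_x) = -24.2000 × (20/444) ≈ -1.09.

-1.09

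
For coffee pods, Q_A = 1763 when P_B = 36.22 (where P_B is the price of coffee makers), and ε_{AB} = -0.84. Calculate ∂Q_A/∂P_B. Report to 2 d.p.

-40.89

ε = (∂Q_A/∂P_B)·(P_B/Q_A) ⇒ ∂Q_A/∂P_B = ε·Q_A/P_B = -0.84 × 1763/36.22 ≈ -40.89.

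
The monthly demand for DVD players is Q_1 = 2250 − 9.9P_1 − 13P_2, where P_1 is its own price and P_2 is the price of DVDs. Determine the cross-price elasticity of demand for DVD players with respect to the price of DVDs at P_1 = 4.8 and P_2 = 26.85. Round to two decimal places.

At P_1 = 4.8 and P_2 = 26.85: Q_1 = 1853.43.
∂Q_1/∂P_2 = -13.
ε = (∂Q_1/∂P_2)(P_2/Q_1) = -13 × (26.85/1853.43) ≈ -0.19.

-0.19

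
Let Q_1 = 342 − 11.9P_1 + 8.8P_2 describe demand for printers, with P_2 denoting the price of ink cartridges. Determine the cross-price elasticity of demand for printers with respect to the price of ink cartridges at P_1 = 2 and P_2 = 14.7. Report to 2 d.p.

0.29

At P_1 = 2 and P_2 = 14.7: Q_1 = 447.56.
∂Q_1/∂P_2 = 8.8.
ε = (∂Q_1/∂P_2)(P_2/Q_1) = 8.8 × (14.7/447.56) ≈ 0.29.
Since ε > 0, printers and ink cartridges are substitutes.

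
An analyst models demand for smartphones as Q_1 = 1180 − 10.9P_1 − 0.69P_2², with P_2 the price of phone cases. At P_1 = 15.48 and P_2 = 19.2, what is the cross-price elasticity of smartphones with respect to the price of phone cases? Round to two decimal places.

At P_1 = 15.48 and P_2 = 19.2: Q_1 = 756.906.
∂Q_1/∂P_2 = -1.38P_2 = -1.38(19.2) = -26.4960.
ε = (∂Q_1/∂P_2)(P_2/Q_1) = -26.4960 × (19.2/756.906) ≈ -0.67.

-0.67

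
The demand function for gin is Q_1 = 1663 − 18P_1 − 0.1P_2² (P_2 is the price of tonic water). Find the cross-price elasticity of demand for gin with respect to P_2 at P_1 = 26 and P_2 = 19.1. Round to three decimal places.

At P_1 = 26 and P_2 = 19.1: Q_1 = 1158.519.
∂Q_1/∂P_2 = -0.2P_2 = -0.2(19.1) = -3.8200.
ε = (∂Q_1/∂P_2)(P_2/Q_1) = -3.8200 × (19.1/1158.519) ≈ -0.063.

-0.063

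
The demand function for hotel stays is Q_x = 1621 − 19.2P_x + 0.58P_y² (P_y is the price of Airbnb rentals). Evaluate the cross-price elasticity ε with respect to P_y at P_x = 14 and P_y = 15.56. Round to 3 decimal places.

0.188

At P_x = 14 and P_y = 15.56: Q_x = 1492.626.
∂Q_x/∂P_y = 1.16P_y = 1.16(15.56) = 18.0496.
ε = (∂Q_x/∂P_y)(P_y/Q_x) = 18.0496 × (15.56/1492.626) ≈ 0.188.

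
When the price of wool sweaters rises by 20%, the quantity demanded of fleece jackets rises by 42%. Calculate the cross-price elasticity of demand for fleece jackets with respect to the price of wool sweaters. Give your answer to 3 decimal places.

ε = (%ΔQ of fleece jackets) / (%ΔP of wool sweaters) = (42%) / (20%) ≈ 2.100.
Positive cross-price elasticity: substitutes.

2.100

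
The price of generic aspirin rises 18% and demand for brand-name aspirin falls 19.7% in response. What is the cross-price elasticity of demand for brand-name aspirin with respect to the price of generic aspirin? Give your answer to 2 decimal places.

-1.09

ε = (%ΔQ of brand-name aspirin) / (%ΔP of generic aspirin) = (-19.7%) / (18%) ≈ -1.09.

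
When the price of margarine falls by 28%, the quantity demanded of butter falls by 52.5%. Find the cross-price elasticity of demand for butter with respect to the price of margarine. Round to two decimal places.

1.88

ε = (%ΔQ of butter) / (%ΔP of margarine) = (-52.5%) / (-28%) ≈ 1.88.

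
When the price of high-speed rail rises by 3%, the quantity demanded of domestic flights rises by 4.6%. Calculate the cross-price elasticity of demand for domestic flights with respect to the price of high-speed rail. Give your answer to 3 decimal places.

ε = (%ΔQ of domestic flights) / (%ΔP of high-speed rail) = (4.6%) / (3%) ≈ 1.533.
Positive cross-price elasticity: substitutes.

1.533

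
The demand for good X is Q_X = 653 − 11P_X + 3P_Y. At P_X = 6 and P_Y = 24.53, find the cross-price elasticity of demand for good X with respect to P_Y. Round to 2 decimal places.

At P_X = 6 and P_Y = 24.53: Q_X = 660.59.
∂Q_X/∂P_Y = 3.
ε = (∂Q_X/∂P_Y)(P_Y/Q_X) = 3 × (24.53/660.59) ≈ 0.11.
Since ε > 0, good X and good Y are substitutes.

0.11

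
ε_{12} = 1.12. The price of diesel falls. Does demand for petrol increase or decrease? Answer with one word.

decrease

ε > 0 and the price of diesel falls, so the quantity of petrol moves in the same direction: it decreases.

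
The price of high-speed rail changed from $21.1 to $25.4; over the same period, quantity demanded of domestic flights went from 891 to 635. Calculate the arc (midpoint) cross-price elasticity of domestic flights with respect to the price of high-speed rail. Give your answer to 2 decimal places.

ΔQ_A = 635 − 891 = -256; ΔP_B = 25.4 − 21.1 = 4.3.
Midpoints: Q̄_A = 763.0, P̄_B = 23.25.
ε = (ΔQ_A/Q̄_A)/(ΔP_B/P̄_B) = (-256/763.0)/(4.3/23.25) ≈ -1.81.
ε < 0: domestic flights and high-speed rail are complements.

-1.81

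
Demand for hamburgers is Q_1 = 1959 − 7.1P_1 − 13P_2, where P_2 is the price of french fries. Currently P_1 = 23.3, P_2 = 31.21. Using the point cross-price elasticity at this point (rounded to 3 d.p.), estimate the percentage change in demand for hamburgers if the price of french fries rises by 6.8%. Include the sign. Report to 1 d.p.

At P_1 = 23.3, P_2 = 31.21: Q_1 = 1387.84.
∂Q_1/∂P_2 = -13.
ε = (∂Q_1/∂P_2)(P_2/Q_1) = -13.0000 × 31.21/1387.84 ≈ -0.292.
%ΔQ_1 ≈ ε × %ΔP_2 = -0.292 × (6.8%) = -2.0%.

-2.0%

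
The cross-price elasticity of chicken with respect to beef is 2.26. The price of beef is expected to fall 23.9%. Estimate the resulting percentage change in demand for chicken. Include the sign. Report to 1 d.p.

%ΔQ ≈ ε × %ΔP of beef = 2.26 × (-23.9%) = -54.0%.

-54.0%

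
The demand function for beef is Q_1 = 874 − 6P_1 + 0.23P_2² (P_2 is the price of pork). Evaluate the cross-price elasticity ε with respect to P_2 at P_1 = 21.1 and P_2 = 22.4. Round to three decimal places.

0.268

At P_1 = 21.1 and P_2 = 22.4: Q_1 = 862.805.
∂Q_1/∂P_2 = 0.46P_2 = 0.46(22.4) = 10.3040.
ε = (∂Q_1/∂P_2)(P_2/Q_1) = 10.3040 × (22.4/862.805) ≈ 0.268.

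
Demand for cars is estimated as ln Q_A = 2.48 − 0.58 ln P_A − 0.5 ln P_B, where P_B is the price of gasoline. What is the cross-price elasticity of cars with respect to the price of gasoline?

-0.50

In a log-linear (constant-elasticity) demand function, the coefficient on ln P_B is the cross-price elasticity.
ε = -0.50. Negative, so cars and gasoline are complements.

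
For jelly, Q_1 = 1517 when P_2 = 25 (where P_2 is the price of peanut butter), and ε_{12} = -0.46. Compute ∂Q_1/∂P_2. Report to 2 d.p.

ε = (∂Q_1/∂P_2)·(P_2/Q_1) ⇒ ∂Q_1/∂P_2 = ε·Q_1/P_2 = -0.46 × 1517/25 ≈ -27.91.

-27.91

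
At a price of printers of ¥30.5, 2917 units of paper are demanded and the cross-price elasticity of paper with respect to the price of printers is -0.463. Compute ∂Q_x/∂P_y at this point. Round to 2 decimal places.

ε = (∂Q_x/∂P_y)·(P_y/Q_x) ⇒ ∂Q_x/∂P_y = ε·Q_x/P_y = -0.463 × 2917/30.5 ≈ -44.28.

-44.28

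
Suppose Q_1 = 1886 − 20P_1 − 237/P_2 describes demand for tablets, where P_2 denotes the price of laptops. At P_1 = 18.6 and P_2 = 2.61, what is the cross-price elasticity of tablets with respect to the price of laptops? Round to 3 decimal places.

At P_1 = 18.6 and P_2 = 2.61: Q_1 = 1423.195.
∂Q_1/∂P_2 = 237/P_2² = 34.7910.
ε = (∂Q_1/∂P_2)(P_2/Q_1) = 34.7910 × (2.61/1423.195) ≈ 0.064.
ε > 0: substitutes.

0.064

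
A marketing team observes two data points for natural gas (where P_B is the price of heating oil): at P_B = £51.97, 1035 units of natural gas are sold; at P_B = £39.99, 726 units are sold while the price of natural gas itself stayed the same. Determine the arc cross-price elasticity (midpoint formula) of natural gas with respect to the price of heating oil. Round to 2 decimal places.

1.35

ΔQ_A = 726 − 1035 = -309; ΔP_B = 39.99 − 51.97 = -11.98.
Midpoints: Q̄_A = 880.5, P̄_B = 45.98.
ε = (ΔQ_A/Q̄_A)/(ΔP_B/P̄_B) = (-309/880.5)/(-11.98/45.98) ≈ 1.35.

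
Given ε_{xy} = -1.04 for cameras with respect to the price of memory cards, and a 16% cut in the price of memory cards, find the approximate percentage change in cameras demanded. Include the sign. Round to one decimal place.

16.6%

%ΔQ ≈ ε × %ΔP of memory cards = -1.04 × (-16%) = 16.6%.
Demand for cameras rises by about 16.6%.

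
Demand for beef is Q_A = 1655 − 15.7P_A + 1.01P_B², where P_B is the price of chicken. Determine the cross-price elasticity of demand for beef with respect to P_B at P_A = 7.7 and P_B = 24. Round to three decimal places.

0.550

At P_A = 7.7 and P_B = 24: Q_A = 2115.87.
∂Q_A/∂P_B = 2.02P_B = 2.02(24) = 48.4800.
ε = (∂Q_A/∂P_B)(P_B/Q_A) = 48.4800 × (24/2115.87) ≈ 0.550.
ε > 0: substitutes.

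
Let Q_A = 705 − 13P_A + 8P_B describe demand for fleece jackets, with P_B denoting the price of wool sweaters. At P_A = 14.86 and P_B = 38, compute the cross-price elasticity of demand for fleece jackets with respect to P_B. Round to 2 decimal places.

At P_A = 14.86 and P_B = 38: Q_A = 815.82.
∂Q_A/∂P_B = 8.
ε = (∂Q_A/∂P_B)(P_B/Q_A) = 8 × (38/815.82) ≈ 0.37.
Since ε > 0, fleece jackets and wool sweaters are substitutes.

0.37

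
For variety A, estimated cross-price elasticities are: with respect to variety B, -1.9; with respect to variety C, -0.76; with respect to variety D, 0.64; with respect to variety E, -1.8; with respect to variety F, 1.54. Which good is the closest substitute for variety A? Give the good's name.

Substitutes have ε > 0. Among the positive values, 1.54 (variety F) is largest.

variety F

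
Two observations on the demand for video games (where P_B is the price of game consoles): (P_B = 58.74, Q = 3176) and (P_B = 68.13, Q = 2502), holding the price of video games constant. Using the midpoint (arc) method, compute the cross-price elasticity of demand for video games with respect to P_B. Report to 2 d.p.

ΔQ_A = 2502 − 3176 = -674; ΔP_B = 68.13 − 58.74 = 9.39.
Midpoints: Q̄_A = 2839.0, P̄_B = 63.44.
ε = (ΔQ_A/Q̄_A)/(ΔP_B/P̄_B) = (-674/2839.0)/(9.39/63.44) ≈ -1.60.
ε < 0: video games and game consoles are complements.

-1.60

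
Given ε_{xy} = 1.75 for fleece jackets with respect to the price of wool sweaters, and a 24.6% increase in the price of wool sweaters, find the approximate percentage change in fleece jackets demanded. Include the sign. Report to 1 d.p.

%ΔQ ≈ ε × %ΔP of wool sweaters = 1.75 × (24.6%) = 43.1%.

43.1%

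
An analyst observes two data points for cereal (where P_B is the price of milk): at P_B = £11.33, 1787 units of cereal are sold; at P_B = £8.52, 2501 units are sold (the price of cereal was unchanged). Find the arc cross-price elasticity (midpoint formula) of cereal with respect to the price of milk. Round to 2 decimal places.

ΔQ_A = 2501 − 1787 = 714; ΔP_B = 8.52 − 11.33 = -2.81.
Midpoints: Q̄_A = 2144.0, P̄_B = 9.93.
ε = (ΔQ_A/Q̄_A)/(ΔP_B/P̄_B) = (714/2144.0)/(-2.81/9.93) ≈ -1.18.

-1.18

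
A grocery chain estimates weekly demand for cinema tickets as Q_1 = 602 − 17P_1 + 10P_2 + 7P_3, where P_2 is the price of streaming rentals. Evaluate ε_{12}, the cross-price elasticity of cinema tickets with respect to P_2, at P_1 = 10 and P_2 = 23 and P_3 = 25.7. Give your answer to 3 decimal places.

0.273

At P_1 = 10 and P_2 = 23 and P_3 = 25.7: Q_1 = 841.9.
∂Q_1/∂P_2 = 10.
ε = (∂Q_1/∂P_2)(P_2/Q_1) = 10 × (23/841.9) ≈ 0.273.
Since ε > 0, cinema tickets and streaming rentals are substitutes.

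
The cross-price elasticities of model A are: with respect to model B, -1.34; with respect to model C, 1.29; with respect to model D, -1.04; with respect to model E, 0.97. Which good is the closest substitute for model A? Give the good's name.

Substitutes have ε > 0. Among the positive values, 1.29 (model C) is largest.

model C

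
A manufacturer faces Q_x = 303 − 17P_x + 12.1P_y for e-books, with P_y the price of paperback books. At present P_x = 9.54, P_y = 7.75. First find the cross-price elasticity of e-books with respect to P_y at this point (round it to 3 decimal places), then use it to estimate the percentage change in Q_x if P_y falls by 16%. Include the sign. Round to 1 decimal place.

At P_x = 9.54, P_y = 7.75: Q_x = 234.595.
∂Q_x/∂P_y = 12.1.
ε = (∂Q_x/∂P_y)(P_y/Q_x) = 12.1000 × 7.75/234.595 ≈ 0.400.
%ΔQ_x ≈ ε × %ΔP_y = 0.400 × (-16%) = -6.4%.

-6.4%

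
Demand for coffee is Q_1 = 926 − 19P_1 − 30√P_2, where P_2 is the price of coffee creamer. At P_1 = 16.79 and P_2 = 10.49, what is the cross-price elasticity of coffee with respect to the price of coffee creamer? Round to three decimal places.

At P_1 = 16.79 and P_2 = 10.49: Q_1 = 509.825.
∂Q_1/∂P_2 = -30/(2√P_2) = -30/(2√10.49) = -4.6313.
ε = (∂Q_1/∂P_2)(P_2/Q_1) = -4.6313 × (10.49/509.825) ≈ -0.095.

-0.095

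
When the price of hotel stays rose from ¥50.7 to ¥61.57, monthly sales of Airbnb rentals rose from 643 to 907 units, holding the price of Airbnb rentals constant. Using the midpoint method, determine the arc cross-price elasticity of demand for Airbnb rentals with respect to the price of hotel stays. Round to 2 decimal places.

1.76

ΔQ_A = 907 − 643 = 264; ΔP_B = 61.57 − 50.7 = 10.87.
Midpoints: Q̄_A = 775.0, P̄_B = 56.14.
ε = (ΔQ_A/Q̄_A)/(ΔP_B/P̄_B) = (264/775.0)/(10.87/56.14) ≈ 1.76.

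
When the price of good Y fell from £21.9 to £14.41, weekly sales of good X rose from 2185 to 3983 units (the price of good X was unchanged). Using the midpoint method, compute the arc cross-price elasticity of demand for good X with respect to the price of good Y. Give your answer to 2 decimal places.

-1.41

ΔQ_X = 3983 − 2185 = 1798; ΔP_Y = 14.41 − 21.9 = -7.49.
Midpoints: Q̄_X = 3084.0, P̄_Y = 18.16.
ε = (ΔQ_X/Q̄_X)/(ΔP_Y/P̄_Y) = (1798/3084.0)/(-7.49/18.16) ≈ -1.41.
ε < 0: good X and good Y are complements.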